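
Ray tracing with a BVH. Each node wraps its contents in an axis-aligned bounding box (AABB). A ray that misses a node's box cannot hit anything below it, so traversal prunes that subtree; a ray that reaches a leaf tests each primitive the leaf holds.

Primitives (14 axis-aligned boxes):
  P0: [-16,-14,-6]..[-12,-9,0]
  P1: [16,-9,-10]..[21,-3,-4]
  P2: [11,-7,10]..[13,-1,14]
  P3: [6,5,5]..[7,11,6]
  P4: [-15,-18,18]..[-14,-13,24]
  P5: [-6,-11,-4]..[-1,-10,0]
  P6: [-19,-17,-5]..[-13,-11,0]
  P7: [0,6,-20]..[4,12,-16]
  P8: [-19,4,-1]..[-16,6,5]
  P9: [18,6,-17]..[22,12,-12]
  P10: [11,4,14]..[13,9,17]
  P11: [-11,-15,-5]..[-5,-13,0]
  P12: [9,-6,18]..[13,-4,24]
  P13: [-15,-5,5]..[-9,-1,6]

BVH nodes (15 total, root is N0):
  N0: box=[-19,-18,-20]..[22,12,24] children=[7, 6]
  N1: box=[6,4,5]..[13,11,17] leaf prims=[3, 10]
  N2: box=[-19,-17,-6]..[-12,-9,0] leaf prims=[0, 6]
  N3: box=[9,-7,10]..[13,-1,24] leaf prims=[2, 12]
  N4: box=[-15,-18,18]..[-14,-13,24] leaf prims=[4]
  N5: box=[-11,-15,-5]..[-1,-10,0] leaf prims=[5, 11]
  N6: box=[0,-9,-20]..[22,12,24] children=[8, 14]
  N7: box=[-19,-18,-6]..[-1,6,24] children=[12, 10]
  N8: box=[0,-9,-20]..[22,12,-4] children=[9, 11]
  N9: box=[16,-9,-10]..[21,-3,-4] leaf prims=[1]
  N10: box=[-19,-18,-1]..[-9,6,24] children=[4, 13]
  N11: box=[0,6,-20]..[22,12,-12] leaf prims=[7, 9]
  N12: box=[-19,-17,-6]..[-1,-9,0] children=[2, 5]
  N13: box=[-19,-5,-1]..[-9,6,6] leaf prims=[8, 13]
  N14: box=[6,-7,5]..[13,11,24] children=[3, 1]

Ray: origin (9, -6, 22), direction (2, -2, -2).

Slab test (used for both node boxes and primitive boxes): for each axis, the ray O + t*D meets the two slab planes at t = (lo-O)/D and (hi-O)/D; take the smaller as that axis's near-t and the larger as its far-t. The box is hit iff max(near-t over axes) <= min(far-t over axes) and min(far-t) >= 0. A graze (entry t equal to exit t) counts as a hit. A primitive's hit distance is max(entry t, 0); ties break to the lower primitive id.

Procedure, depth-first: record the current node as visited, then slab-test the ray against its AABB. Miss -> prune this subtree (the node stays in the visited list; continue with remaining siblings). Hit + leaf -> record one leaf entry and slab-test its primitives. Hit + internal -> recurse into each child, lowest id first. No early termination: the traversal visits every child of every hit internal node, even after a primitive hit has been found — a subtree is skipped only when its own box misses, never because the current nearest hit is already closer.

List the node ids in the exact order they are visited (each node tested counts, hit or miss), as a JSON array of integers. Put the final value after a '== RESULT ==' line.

Walk:
N0 x:[-14,13/2] y:[-9,6] z:[-1,21] -> hit [-1,6], descend [6, 7]
  N6 x:[-9/2,13/2] y:[-9,3/2] z:[-1,21] -> hit [-1,3/2], descend [8, 14]
    N8 x:[-9/2,13/2] y:[-9,3/2] z:[13,21] -> miss, prune
    N14 x:[-3/2,2] y:[-17/2,1/2] z:[-1,17/2] -> hit [-1,1/2], descend [1, 3]
      N1 x:[-3/2,2] y:[-17/2,-5] z:[5/2,17/2] -> miss, prune
      N3 x:[0,2] y:[-5/2,1/2] z:[-1,6] -> hit [0,1/2] leaf, test {P2(miss), P12@t=0}
  N7 x:[-14,-5] y:[-6,6] z:[-1,14] -> miss, prune

7 AABB tests over nodes [0, 6, 8, 14, 1, 3, 7]; 1 leaf entered; closest P12.

== RESULT ==
[0, 6, 8, 14, 1, 3, 7]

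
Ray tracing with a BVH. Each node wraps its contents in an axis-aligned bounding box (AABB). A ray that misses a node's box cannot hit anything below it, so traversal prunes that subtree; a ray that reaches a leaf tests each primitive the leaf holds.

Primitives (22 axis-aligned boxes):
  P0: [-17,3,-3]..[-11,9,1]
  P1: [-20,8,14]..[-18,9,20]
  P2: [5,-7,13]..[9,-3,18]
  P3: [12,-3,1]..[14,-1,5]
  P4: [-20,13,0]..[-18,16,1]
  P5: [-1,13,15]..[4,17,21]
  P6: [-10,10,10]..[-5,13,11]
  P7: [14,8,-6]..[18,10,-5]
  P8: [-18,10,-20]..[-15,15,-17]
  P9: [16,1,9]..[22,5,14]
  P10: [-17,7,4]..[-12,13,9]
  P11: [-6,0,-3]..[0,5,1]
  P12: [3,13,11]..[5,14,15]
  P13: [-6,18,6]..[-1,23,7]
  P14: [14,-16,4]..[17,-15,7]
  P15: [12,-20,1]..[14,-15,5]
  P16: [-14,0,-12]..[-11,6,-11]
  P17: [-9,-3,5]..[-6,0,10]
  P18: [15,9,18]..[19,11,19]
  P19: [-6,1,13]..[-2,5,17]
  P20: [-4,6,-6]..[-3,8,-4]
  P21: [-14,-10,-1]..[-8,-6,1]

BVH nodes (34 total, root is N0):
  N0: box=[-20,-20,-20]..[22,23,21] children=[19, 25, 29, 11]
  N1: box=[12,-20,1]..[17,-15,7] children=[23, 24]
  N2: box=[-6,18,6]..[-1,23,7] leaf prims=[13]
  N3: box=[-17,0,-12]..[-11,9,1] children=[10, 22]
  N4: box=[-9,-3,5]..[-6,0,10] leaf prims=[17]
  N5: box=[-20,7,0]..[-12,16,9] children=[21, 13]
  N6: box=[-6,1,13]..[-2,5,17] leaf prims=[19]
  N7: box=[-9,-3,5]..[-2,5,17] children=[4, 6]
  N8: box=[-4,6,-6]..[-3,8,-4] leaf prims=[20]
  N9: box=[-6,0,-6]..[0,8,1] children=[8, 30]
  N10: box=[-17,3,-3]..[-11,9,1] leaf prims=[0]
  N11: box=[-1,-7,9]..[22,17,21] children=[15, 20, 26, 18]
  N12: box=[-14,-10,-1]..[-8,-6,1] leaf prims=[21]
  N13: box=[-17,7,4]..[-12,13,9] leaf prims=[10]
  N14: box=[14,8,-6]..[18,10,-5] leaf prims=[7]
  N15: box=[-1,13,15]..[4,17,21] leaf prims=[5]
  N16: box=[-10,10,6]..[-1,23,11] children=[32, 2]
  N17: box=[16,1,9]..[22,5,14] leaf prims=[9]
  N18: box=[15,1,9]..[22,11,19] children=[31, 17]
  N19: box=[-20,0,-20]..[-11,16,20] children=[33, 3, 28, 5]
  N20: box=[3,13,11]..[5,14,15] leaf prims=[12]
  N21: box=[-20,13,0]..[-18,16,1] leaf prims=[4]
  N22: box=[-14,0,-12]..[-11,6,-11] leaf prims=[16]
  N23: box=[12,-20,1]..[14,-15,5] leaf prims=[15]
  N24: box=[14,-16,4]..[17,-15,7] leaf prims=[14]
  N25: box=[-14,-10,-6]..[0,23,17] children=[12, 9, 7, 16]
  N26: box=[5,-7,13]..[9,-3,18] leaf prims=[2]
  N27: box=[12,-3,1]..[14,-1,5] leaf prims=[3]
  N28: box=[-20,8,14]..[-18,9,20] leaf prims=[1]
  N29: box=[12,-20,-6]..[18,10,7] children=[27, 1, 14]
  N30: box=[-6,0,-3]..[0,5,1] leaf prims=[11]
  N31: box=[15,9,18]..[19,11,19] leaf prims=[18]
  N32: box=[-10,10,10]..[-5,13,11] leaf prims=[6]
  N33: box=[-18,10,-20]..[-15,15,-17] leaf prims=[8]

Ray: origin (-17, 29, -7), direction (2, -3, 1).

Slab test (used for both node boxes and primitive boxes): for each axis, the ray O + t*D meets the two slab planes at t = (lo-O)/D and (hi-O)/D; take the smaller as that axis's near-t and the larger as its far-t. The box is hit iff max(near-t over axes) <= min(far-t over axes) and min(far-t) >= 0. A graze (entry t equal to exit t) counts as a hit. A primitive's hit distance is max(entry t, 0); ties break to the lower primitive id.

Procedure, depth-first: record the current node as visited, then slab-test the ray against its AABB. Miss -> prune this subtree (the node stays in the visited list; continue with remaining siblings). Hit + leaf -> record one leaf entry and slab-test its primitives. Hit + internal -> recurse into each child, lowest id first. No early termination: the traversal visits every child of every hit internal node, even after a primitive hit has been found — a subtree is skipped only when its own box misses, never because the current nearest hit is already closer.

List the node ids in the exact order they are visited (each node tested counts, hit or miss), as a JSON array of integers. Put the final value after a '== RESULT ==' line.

Walk:
N0 x:[-3/2,39/2] y:[2,49/3] z:[-13,28] -> hit [2,49/3], descend [11, 19, 25, 29]
  N11 x:[8,39/2] y:[4,12] z:[16,28] -> miss, prune
  N19 x:[-3/2,3] y:[13/3,29/3] z:[-13,27] -> miss, prune
  N25 x:[3/2,17/2] y:[2,13] z:[1,24] -> hit [2,17/2], descend [7, 9, 12, 16]
    N7 x:[4,15/2] y:[8,32/3] z:[12,24] -> miss, prune
    N9 x:[11/2,17/2] y:[7,29/3] z:[1,8] -> hit [7,8], descend [8, 30]
      N8 x:[13/2,7] y:[7,23/3] z:[1,3] -> miss, prune
      N30 x:[11/2,17/2] y:[8,29/3] z:[4,8] -> hit [8,8] leaf, test {P11@t=8}
    N12 x:[3/2,9/2] y:[35/3,13] z:[6,8] -> miss, prune
    N16 x:[7/2,8] y:[2,19/3] z:[13,18] -> miss, prune
  N29 x:[29/2,35/2] y:[19/3,49/3] z:[1,14] -> miss, prune

Summary -> nodes [0, 11, 19, 25, 7, 9, 8, 30, 12, 16, 29]; box-tests=11; leaf-entries=1; first=P11

== RESULT ==
[0, 11, 19, 25, 7, 9, 8, 30, 12, 16, 29]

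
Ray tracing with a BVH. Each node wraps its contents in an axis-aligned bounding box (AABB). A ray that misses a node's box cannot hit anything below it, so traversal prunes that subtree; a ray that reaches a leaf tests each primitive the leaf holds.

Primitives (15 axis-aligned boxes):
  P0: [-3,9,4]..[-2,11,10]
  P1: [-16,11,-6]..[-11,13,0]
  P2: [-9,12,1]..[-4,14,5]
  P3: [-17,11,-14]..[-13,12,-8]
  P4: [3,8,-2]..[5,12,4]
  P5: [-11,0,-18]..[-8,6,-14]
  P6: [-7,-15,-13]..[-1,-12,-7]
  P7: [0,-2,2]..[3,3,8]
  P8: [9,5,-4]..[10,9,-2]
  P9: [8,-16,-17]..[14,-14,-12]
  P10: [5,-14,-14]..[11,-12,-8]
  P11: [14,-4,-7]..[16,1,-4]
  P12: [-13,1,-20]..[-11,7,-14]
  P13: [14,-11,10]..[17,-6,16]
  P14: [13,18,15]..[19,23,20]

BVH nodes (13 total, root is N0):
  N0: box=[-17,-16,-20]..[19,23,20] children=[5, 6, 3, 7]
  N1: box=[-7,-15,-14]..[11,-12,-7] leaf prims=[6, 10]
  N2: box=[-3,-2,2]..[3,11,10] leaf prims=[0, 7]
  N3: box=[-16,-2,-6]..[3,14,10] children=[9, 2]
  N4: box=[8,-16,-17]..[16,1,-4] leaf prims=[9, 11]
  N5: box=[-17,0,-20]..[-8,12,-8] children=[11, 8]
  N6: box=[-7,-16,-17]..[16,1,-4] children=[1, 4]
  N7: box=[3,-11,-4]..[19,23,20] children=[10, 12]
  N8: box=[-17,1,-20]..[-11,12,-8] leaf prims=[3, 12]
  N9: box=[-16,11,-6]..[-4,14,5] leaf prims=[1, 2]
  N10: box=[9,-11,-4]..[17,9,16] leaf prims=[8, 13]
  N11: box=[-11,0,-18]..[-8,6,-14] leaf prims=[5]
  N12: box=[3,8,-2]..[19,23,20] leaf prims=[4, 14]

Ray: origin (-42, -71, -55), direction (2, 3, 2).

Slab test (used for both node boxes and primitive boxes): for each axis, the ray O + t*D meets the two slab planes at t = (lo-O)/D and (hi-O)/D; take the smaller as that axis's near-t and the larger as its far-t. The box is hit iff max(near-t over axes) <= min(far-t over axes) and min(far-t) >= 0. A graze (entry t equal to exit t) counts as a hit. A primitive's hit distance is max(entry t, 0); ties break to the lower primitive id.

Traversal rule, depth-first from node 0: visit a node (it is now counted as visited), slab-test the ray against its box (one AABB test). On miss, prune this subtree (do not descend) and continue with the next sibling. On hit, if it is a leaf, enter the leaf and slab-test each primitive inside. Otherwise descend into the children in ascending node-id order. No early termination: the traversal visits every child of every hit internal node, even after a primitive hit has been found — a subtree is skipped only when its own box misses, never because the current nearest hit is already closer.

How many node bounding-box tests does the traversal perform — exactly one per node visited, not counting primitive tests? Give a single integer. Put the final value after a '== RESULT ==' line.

Trace the traversal:
N0 x:[25/2,61/2] y:[55/3,94/3] z:[35/2,75/2] -> hit [55/3,61/2], descend [3, 5, 6, 7]
  N3 x:[13,45/2] y:[23,85/3] z:[49/2,65/2] -> miss, prune
  N5 x:[25/2,17] y:[71/3,83/3] z:[35/2,47/2] -> miss, prune
  N6 x:[35/2,29] y:[55/3,24] z:[19,51/2] -> hit [19,24], descend [1, 4]
    N1 x:[35/2,53/2] y:[56/3,59/3] z:[41/2,24] -> miss, prune
    N4 x:[25,29] y:[55/3,24] z:[19,51/2] -> miss, prune
  N7 x:[45/2,61/2] y:[20,94/3] z:[51/2,75/2] -> hit [51/2,61/2], descend [10, 12]
    N10 x:[51/2,59/2] y:[20,80/3] z:[51/2,71/2] -> hit [51/2,80/3] leaf, test {P8@t=51/2, P13(miss)}
    N12 x:[45/2,61/2] y:[79/3,94/3] z:[53/2,75/2] -> hit [53/2,61/2] leaf, test {P4(miss), P14(miss)}

9 AABB tests over nodes [0, 3, 5, 6, 1, 4, 7, 10, 12]; 2 leaves entered; closest P8.

== RESULT ==
9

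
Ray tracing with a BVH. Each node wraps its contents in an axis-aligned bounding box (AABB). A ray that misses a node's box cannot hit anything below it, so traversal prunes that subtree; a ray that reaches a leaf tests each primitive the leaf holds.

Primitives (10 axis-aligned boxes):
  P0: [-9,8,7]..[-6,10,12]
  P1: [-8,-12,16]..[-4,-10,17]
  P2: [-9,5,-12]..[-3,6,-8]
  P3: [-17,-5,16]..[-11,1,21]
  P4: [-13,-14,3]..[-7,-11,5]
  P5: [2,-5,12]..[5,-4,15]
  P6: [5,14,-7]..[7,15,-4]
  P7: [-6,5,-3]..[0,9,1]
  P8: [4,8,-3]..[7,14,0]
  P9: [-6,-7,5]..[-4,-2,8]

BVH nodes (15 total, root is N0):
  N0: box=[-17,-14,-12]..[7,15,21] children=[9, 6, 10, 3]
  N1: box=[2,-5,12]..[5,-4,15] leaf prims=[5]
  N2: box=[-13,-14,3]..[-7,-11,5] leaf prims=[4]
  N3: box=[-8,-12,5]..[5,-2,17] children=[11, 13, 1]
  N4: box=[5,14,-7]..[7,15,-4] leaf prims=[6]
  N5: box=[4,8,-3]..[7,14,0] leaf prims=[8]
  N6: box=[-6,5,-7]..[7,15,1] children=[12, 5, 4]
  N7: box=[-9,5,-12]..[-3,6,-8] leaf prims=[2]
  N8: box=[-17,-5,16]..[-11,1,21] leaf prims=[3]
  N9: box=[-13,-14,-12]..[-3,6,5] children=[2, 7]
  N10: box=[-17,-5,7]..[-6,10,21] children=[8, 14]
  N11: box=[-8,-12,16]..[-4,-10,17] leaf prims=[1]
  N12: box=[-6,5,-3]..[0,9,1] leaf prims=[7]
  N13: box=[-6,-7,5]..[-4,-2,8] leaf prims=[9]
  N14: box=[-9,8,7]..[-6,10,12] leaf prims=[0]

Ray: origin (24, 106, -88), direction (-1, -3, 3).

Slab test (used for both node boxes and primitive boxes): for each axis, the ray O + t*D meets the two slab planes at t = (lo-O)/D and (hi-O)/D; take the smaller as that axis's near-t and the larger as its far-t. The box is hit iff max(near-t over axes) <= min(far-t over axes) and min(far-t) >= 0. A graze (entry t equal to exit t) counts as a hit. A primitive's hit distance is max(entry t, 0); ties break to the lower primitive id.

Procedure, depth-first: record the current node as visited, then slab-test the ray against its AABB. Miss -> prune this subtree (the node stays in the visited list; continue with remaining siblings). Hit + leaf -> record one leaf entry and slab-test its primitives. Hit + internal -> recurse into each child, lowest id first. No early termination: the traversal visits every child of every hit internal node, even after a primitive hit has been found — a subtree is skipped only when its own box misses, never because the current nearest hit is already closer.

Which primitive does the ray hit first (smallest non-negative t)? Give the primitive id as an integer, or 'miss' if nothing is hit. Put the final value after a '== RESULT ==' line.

Trace the traversal:
N0 x:[17,41] y:[91/3,40] z:[76/3,109/3] -> hit [91/3,109/3], descend [3, 6, 9, 10]
  N3 x:[19,32] y:[36,118/3] z:[31,35] -> miss, prune
  N6 x:[17,30] y:[91/3,101/3] z:[27,89/3] -> miss, prune
  N9 x:[27,37] y:[100/3,40] z:[76/3,31] -> miss, prune
  N10 x:[30,41] y:[32,37] z:[95/3,109/3] -> hit [32,109/3], descend [8, 14]
    N8 x:[35,41] y:[35,37] z:[104/3,109/3] -> hit [35,109/3] leaf, test {P3@t=35}
    N14 x:[30,33] y:[32,98/3] z:[95/3,100/3] -> hit [32,98/3] leaf, test {P0@t=32}

7 AABB tests over nodes [0, 3, 6, 9, 10, 8, 14]; 2 leaves entered; closest P0.

== RESULT ==
0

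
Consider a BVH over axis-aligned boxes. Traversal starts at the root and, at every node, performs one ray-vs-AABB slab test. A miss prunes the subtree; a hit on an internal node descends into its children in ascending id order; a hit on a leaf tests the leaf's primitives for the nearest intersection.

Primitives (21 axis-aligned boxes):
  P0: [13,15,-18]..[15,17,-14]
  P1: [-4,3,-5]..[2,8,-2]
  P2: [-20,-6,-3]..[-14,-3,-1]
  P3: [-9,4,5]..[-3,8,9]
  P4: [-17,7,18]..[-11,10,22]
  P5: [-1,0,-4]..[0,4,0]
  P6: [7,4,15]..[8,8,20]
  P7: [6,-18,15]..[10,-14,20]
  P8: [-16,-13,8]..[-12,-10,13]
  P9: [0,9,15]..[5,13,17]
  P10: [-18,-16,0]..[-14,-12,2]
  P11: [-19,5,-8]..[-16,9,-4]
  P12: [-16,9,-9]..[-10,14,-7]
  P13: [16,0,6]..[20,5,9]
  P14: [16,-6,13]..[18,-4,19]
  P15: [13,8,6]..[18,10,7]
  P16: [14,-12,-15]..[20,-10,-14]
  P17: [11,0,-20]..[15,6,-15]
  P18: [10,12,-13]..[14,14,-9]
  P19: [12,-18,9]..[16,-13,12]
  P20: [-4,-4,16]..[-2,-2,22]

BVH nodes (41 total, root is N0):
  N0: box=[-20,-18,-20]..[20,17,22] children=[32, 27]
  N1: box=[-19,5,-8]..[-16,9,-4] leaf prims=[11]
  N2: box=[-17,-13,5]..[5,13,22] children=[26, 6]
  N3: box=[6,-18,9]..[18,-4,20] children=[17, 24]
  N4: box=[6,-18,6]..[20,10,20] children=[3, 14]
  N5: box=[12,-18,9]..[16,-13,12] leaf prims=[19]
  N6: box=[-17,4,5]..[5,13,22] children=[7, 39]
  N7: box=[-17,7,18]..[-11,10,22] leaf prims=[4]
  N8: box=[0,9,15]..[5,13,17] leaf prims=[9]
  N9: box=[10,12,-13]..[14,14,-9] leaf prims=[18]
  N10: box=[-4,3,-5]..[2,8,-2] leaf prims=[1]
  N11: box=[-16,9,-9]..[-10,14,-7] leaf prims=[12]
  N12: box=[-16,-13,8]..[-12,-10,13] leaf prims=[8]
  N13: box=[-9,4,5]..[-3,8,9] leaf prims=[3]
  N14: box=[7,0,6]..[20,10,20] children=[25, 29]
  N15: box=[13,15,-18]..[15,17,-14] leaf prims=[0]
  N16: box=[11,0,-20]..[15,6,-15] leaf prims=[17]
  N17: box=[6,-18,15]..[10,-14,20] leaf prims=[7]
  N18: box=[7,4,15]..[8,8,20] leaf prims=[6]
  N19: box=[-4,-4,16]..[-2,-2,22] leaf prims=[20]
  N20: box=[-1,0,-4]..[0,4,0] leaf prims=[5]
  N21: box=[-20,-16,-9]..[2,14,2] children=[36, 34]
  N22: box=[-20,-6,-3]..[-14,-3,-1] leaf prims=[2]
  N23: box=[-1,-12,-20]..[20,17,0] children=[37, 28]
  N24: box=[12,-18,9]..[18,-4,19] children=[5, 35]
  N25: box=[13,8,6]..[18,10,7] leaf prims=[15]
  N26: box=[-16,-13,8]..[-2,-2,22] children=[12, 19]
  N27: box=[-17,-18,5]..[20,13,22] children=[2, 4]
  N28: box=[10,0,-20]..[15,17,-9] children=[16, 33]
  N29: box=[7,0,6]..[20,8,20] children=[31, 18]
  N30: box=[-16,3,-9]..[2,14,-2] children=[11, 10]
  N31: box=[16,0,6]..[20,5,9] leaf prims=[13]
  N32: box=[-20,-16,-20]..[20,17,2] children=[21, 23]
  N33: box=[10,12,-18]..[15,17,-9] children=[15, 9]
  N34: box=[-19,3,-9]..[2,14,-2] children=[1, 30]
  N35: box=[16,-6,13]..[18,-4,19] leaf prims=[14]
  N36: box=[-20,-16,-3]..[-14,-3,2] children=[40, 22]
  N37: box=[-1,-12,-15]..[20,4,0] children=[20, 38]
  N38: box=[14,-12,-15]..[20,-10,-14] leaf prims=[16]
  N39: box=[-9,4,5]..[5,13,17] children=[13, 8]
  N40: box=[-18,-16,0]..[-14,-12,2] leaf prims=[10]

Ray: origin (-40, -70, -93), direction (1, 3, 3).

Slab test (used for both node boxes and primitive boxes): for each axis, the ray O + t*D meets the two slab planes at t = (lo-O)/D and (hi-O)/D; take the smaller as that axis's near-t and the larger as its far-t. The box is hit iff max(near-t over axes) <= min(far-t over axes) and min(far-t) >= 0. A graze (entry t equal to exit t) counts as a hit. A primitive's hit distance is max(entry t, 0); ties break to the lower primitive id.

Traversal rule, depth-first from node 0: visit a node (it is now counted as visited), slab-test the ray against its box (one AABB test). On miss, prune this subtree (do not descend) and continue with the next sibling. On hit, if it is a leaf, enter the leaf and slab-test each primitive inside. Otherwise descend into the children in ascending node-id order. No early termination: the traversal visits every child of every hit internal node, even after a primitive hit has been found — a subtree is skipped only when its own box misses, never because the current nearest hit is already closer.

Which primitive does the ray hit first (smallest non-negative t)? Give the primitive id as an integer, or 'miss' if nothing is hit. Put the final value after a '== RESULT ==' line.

Trace the traversal:
N0 x:[20,60] y:[52/3,29] z:[73/3,115/3] -> hit [73/3,29], descend [27, 32]
  N27 x:[23,60] y:[52/3,83/3] z:[98/3,115/3] -> miss, prune
  N32 x:[20,60] y:[18,29] z:[73/3,95/3] -> hit [73/3,29], descend [21, 23]
    N21 x:[20,42] y:[18,28] z:[28,95/3] -> hit [28,28], descend [34, 36]
      N34 x:[21,42] y:[73/3,28] z:[28,91/3] -> hit [28,28], descend [1, 30]
        N1 x:[21,24] y:[25,79/3] z:[85/3,89/3] -> miss, prune
        N30 x:[24,42] y:[73/3,28] z:[28,91/3] -> hit [28,28], descend [10, 11]
          N10 x:[36,42] y:[73/3,26] z:[88/3,91/3] -> miss, prune
          N11 x:[24,30] y:[79/3,28] z:[28,86/3] -> hit [28,28] leaf, test {P12@t=28}
      N36 x:[20,26] y:[18,67/3] z:[30,95/3] -> miss, prune
    N23 x:[39,60] y:[58/3,29] z:[73/3,31] -> miss, prune

order=[0, 27, 32, 21, 34, 1, 30, 10, 11, 36, 23]  |boxes|=11  |leaves|=1  hit=P12

== RESULT ==
12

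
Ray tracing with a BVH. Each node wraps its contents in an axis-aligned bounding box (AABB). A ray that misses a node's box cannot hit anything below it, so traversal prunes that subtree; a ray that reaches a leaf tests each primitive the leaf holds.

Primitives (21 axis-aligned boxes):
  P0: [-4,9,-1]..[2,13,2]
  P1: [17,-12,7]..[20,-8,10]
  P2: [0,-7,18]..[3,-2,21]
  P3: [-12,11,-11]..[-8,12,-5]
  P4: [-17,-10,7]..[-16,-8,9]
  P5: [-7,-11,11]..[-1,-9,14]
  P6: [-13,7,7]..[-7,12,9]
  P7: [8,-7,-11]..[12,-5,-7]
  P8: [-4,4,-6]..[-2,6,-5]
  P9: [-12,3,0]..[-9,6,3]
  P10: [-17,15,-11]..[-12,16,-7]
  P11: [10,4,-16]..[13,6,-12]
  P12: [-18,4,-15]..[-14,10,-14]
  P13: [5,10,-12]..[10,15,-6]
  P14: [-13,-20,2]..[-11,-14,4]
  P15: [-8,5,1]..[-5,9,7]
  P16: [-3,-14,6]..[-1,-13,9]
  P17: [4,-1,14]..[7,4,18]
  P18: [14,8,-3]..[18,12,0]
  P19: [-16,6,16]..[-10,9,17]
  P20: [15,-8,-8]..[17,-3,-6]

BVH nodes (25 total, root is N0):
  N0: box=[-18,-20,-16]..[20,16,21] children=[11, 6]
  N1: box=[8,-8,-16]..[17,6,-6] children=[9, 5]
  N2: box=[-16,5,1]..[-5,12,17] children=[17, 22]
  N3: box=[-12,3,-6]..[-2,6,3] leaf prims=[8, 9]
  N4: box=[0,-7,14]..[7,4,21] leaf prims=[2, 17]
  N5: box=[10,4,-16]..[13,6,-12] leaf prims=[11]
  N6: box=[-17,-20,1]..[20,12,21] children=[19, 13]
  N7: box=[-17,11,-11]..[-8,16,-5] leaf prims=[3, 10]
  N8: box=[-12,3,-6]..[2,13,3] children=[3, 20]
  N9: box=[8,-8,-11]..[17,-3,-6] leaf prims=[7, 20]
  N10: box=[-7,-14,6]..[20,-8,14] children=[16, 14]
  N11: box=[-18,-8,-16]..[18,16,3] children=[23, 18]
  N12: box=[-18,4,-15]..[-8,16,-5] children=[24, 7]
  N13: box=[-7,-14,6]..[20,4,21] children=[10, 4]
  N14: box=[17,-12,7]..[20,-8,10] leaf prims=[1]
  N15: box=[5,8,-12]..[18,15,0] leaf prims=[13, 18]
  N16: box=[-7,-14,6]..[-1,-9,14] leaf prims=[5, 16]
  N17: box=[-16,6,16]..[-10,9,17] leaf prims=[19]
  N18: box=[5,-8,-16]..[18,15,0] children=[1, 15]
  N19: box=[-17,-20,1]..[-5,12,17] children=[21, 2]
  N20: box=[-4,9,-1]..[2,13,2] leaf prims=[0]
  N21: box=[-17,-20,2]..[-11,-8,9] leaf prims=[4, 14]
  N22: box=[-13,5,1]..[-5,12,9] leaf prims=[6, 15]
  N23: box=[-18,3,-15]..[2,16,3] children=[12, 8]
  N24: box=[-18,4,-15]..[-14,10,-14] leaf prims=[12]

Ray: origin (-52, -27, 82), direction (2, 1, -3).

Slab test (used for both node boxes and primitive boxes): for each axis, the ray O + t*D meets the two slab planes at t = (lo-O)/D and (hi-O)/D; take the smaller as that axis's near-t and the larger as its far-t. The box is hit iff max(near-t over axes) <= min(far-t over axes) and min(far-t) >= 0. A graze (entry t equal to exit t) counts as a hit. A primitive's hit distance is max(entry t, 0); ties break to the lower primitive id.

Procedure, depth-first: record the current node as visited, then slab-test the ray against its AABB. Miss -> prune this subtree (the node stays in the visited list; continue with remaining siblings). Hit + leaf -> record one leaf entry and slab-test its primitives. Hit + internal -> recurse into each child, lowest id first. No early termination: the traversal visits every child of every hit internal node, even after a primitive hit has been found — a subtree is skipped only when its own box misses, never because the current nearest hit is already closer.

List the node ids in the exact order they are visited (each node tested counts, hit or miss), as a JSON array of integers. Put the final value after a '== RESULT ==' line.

Traverse from the root:
N0 x:[17,36] y:[7,43] z:[61/3,98/3] -> hit [61/3,98/3], descend [6, 11]
  N6 x:[35/2,36] y:[7,39] z:[61/3,27] -> hit [61/3,27], descend [13, 19]
    N13 x:[45/2,36] y:[13,31] z:[61/3,76/3] -> hit [45/2,76/3], descend [4, 10]
      N4 x:[26,59/2] y:[20,31] z:[61/3,68/3] -> miss, prune
      N10 x:[45/2,36] y:[13,19] z:[68/3,76/3] -> miss, prune
    N19 x:[35/2,47/2] y:[7,39] z:[65/3,27] -> hit [65/3,47/2], descend [2, 21]
      N2 x:[18,47/2] y:[32,39] z:[65/3,27] -> miss, prune
      N21 x:[35/2,41/2] y:[7,19] z:[73/3,80/3] -> miss, prune
  N11 x:[17,35] y:[19,43] z:[79/3,98/3] -> hit [79/3,98/3], descend [18, 23]
    N18 x:[57/2,35] y:[19,42] z:[82/3,98/3] -> hit [57/2,98/3], descend [1, 15]
      N1 x:[30,69/2] y:[19,33] z:[88/3,98/3] -> hit [30,98/3], descend [5, 9]
        N5 x:[31,65/2] y:[31,33] z:[94/3,98/3] -> hit [94/3,65/2] leaf, test {P11@t=94/3}
        N9 x:[30,69/2] y:[19,24] z:[88/3,31] -> miss, prune
      N15 x:[57/2,35] y:[35,42] z:[82/3,94/3] -> miss, prune
    N23 x:[17,27] y:[30,43] z:[79/3,97/3] -> miss, prune

Visited [0, 6, 13, 4, 10, 19, 2, 21, 11, 18, 1, 5, 9, 15, 23]. Tests: 15 box, 1 leaf. Nearest: P11.

== RESULT ==
[0, 6, 13, 4, 10, 19, 2, 21, 11, 18, 1, 5, 9, 15, 23]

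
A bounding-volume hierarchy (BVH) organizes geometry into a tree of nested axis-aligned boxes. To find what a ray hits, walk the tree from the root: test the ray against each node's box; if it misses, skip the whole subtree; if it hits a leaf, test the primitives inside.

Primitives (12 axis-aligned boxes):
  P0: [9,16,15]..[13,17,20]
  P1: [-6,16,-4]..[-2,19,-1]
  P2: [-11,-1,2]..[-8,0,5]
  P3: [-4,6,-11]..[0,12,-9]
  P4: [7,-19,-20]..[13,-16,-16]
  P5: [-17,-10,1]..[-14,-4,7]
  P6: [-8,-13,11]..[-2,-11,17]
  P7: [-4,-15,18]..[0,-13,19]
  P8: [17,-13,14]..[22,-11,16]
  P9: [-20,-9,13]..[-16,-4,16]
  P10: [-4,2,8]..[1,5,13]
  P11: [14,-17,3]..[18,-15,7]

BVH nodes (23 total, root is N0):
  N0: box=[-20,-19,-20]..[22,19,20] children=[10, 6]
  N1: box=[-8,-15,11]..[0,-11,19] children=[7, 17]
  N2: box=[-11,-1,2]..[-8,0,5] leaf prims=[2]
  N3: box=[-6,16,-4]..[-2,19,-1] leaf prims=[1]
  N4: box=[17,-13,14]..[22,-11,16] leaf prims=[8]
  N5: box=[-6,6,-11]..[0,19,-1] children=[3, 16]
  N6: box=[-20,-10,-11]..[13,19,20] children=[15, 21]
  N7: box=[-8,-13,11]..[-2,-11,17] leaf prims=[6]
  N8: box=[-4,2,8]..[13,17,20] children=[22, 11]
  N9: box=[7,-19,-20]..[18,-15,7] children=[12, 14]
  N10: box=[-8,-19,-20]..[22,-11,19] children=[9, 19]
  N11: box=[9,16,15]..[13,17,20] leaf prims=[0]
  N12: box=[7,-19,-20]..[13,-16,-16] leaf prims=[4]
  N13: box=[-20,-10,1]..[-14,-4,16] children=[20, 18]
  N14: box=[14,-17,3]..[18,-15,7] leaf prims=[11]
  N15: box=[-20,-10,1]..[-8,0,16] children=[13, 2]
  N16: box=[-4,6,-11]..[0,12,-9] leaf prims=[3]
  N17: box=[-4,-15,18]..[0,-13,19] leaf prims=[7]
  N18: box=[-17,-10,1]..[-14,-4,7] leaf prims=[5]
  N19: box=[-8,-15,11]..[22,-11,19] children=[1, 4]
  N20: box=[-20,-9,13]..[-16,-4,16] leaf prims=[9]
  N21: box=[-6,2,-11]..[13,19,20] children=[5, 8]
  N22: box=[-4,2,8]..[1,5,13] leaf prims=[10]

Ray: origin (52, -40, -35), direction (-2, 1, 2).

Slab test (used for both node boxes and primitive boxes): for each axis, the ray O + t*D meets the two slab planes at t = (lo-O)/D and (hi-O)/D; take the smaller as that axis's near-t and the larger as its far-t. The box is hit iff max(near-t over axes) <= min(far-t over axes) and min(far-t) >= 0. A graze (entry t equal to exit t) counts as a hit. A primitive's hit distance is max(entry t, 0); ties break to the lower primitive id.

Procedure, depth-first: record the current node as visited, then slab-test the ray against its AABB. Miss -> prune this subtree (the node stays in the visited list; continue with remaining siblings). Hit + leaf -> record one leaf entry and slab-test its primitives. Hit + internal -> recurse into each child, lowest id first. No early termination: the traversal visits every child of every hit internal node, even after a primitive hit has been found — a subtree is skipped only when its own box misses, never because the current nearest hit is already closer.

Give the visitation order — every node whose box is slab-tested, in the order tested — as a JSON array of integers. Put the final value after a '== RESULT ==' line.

Trace the traversal:
N0 x:[15,36] y:[21,59] z:[15/2,55/2] -> hit [21,55/2], descend [6, 10]
  N6 x:[39/2,36] y:[30,59] z:[12,55/2] -> miss, prune
  N10 x:[15,30] y:[21,29] z:[15/2,27] -> hit [21,27], descend [9, 19]
    N9 x:[17,45/2] y:[21,25] z:[15/2,21] -> hit [21,21], descend [12, 14]
      N12 x:[39/2,45/2] y:[21,24] z:[15/2,19/2] -> miss, prune
      N14 x:[17,19] y:[23,25] z:[19,21] -> miss, prune
    N19 x:[15,30] y:[25,29] z:[23,27] -> hit [25,27], descend [1, 4]
      N1 x:[26,30] y:[25,29] z:[23,27] -> hit [26,27], descend [7, 17]
        N7 x:[27,30] y:[27,29] z:[23,26] -> miss, prune
        N17 x:[26,28] y:[25,27] z:[53/2,27] -> hit [53/2,27] leaf, test {P7@t=53/2}
      N4 x:[15,35/2] y:[27,29] z:[49/2,51/2] -> miss, prune

Visited [0, 6, 10, 9, 12, 14, 19, 1, 7, 17, 4]. Tests: 11 box, 1 leaf. Nearest: P7.

== RESULT ==
[0, 6, 10, 9, 12, 14, 19, 1, 7, 17, 4]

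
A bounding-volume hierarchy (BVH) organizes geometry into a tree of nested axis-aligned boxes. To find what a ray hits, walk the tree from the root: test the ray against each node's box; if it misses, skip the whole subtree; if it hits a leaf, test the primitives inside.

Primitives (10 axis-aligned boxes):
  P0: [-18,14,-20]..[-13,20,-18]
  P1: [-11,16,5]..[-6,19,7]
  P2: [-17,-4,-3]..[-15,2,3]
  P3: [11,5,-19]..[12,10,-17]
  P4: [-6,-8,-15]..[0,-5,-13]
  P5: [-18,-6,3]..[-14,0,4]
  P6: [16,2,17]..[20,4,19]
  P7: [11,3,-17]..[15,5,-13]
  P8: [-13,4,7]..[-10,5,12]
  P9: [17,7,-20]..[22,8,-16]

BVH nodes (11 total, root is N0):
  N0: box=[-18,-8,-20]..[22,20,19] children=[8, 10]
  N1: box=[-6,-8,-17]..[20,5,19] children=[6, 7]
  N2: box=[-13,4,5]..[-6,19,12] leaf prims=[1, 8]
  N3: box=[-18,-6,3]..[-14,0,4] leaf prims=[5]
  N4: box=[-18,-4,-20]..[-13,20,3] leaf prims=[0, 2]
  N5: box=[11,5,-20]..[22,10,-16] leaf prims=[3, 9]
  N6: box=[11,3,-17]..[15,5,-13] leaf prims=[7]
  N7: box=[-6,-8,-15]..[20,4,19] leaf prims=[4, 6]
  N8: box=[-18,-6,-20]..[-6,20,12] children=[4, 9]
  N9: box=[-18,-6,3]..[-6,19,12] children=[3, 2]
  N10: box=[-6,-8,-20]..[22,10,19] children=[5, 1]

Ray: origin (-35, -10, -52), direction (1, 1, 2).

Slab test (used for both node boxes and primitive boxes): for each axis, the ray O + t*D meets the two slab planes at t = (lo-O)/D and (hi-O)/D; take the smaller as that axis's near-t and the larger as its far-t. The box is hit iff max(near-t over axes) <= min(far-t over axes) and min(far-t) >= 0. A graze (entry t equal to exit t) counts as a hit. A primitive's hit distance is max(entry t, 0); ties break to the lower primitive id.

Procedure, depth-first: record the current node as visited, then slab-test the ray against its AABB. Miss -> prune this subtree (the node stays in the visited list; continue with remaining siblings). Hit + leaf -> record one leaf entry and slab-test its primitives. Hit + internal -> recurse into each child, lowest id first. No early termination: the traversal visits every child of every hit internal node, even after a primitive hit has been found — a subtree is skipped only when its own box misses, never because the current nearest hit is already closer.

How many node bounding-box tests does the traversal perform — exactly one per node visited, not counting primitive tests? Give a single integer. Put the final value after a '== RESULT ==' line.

Trace the traversal:
N0 x:[17,57] y:[2,30] z:[16,71/2] -> hit [17,30], descend [8, 10]
  N8 x:[17,29] y:[4,30] z:[16,32] -> hit [17,29], descend [4, 9]
    N4 x:[17,22] y:[6,30] z:[16,55/2] -> hit [17,22] leaf, test {P0(miss), P2(miss)}
    N9 x:[17,29] y:[4,29] z:[55/2,32] -> hit [55/2,29], descend [2, 3]
      N2 x:[22,29] y:[14,29] z:[57/2,32] -> hit [57/2,29] leaf, test {P1@t=57/2, P8(miss)}
      N3 x:[17,21] y:[4,10] z:[55/2,28] -> miss, prune
  N10 x:[29,57] y:[2,20] z:[16,71/2] -> miss, prune

7 AABB tests over nodes [0, 8, 4, 9, 2, 3, 10]; 2 leaves entered; closest P1.

== RESULT ==
7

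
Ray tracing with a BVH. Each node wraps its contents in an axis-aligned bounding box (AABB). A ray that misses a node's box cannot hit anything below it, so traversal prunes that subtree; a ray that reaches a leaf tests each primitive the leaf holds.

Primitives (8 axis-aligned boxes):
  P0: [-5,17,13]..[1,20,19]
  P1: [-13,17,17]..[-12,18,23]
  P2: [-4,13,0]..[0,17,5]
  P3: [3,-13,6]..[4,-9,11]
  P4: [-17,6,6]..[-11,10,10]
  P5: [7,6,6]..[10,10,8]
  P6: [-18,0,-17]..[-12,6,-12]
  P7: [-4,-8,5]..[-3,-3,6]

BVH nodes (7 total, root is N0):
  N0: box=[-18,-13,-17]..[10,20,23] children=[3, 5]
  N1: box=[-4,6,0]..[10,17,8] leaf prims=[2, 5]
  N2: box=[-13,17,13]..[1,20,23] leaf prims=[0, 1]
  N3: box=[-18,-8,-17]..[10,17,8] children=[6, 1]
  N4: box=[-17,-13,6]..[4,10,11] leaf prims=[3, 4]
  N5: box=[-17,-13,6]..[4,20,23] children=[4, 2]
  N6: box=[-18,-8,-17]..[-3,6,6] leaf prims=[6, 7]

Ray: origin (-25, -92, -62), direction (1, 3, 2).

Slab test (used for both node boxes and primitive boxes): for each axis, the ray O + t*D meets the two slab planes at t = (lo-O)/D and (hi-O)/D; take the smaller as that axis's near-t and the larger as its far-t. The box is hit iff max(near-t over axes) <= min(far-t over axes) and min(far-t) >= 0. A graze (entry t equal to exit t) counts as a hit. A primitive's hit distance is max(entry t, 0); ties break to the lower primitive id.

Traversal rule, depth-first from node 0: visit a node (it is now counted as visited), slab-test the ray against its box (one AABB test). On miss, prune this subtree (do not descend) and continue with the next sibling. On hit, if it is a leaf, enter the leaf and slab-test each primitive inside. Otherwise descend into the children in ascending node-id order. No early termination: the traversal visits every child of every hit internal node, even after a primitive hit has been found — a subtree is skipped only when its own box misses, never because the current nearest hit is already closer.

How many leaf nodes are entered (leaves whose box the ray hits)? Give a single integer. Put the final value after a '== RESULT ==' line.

Trace the traversal:
N0 x:[7,35] y:[79/3,112/3] z:[45/2,85/2] -> hit [79/3,35], descend [3, 5]
  N3 x:[7,35] y:[28,109/3] z:[45/2,35] -> hit [28,35], descend [1, 6]
    N1 x:[21,35] y:[98/3,109/3] z:[31,35] -> hit [98/3,35] leaf, test {P2(miss), P5@t=34}
    N6 x:[7,22] y:[28,98/3] z:[45/2,34] -> miss, prune
  N5 x:[8,29] y:[79/3,112/3] z:[34,85/2] -> miss, prune

5 AABB tests over nodes [0, 3, 1, 6, 5]; 1 leaf entered; closest P5.

== RESULT ==
1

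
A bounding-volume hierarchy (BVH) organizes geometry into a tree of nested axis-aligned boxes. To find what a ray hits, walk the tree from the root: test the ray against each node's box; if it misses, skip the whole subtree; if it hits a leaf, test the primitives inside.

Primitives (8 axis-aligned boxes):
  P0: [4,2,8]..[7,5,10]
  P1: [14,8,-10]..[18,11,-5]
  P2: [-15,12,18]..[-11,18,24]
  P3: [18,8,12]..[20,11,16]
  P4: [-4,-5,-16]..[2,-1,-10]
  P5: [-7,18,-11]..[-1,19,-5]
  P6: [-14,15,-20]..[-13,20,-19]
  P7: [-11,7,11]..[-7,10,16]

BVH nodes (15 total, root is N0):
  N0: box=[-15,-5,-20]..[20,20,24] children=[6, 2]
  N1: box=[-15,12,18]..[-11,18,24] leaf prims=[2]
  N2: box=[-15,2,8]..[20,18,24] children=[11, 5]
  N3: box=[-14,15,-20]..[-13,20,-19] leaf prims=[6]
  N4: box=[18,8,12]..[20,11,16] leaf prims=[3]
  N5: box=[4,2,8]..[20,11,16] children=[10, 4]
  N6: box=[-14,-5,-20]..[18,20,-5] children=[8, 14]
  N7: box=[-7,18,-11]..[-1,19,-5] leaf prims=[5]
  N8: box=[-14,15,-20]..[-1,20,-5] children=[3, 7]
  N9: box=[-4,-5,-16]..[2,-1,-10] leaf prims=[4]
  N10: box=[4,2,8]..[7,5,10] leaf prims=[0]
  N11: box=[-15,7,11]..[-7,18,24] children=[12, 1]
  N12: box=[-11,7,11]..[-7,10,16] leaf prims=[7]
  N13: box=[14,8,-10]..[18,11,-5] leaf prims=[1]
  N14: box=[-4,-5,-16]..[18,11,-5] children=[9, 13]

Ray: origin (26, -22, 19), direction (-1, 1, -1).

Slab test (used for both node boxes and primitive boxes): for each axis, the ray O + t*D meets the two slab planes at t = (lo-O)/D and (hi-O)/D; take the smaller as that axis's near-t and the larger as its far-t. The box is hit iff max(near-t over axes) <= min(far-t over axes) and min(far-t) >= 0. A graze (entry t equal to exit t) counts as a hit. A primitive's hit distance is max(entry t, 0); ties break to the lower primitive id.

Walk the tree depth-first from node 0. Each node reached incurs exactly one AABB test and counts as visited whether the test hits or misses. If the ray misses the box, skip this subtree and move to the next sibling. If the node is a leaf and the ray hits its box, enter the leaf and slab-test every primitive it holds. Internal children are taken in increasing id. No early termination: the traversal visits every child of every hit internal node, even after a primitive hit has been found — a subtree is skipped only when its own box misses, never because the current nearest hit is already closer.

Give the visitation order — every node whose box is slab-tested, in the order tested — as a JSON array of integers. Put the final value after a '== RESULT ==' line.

Traverse from the root:
N0 x:[6,41] y:[17,42] z:[-5,39] -> hit [17,39], descend [2, 6]
  N2 x:[6,41] y:[24,40] z:[-5,11] -> miss, prune
  N6 x:[8,40] y:[17,42] z:[24,39] -> hit [24,39], descend [8, 14]
    N8 x:[27,40] y:[37,42] z:[24,39] -> hit [37,39], descend [3, 7]
      N3 x:[39,40] y:[37,42] z:[38,39] -> hit [39,39] leaf, test {P6@t=39}
      N7 x:[27,33] y:[40,41] z:[24,30] -> miss, prune
    N14 x:[8,30] y:[17,33] z:[24,35] -> hit [24,30], descend [9, 13]
      N9 x:[24,30] y:[17,21] z:[29,35] -> miss, prune
      N13 x:[8,12] y:[30,33] z:[24,29] -> miss, prune

Visited [0, 2, 6, 8, 3, 7, 14, 9, 13]. Tests: 9 box, 1 leaf. Nearest: P6.

== RESULT ==
[0, 2, 6, 8, 3, 7, 14, 9, 13]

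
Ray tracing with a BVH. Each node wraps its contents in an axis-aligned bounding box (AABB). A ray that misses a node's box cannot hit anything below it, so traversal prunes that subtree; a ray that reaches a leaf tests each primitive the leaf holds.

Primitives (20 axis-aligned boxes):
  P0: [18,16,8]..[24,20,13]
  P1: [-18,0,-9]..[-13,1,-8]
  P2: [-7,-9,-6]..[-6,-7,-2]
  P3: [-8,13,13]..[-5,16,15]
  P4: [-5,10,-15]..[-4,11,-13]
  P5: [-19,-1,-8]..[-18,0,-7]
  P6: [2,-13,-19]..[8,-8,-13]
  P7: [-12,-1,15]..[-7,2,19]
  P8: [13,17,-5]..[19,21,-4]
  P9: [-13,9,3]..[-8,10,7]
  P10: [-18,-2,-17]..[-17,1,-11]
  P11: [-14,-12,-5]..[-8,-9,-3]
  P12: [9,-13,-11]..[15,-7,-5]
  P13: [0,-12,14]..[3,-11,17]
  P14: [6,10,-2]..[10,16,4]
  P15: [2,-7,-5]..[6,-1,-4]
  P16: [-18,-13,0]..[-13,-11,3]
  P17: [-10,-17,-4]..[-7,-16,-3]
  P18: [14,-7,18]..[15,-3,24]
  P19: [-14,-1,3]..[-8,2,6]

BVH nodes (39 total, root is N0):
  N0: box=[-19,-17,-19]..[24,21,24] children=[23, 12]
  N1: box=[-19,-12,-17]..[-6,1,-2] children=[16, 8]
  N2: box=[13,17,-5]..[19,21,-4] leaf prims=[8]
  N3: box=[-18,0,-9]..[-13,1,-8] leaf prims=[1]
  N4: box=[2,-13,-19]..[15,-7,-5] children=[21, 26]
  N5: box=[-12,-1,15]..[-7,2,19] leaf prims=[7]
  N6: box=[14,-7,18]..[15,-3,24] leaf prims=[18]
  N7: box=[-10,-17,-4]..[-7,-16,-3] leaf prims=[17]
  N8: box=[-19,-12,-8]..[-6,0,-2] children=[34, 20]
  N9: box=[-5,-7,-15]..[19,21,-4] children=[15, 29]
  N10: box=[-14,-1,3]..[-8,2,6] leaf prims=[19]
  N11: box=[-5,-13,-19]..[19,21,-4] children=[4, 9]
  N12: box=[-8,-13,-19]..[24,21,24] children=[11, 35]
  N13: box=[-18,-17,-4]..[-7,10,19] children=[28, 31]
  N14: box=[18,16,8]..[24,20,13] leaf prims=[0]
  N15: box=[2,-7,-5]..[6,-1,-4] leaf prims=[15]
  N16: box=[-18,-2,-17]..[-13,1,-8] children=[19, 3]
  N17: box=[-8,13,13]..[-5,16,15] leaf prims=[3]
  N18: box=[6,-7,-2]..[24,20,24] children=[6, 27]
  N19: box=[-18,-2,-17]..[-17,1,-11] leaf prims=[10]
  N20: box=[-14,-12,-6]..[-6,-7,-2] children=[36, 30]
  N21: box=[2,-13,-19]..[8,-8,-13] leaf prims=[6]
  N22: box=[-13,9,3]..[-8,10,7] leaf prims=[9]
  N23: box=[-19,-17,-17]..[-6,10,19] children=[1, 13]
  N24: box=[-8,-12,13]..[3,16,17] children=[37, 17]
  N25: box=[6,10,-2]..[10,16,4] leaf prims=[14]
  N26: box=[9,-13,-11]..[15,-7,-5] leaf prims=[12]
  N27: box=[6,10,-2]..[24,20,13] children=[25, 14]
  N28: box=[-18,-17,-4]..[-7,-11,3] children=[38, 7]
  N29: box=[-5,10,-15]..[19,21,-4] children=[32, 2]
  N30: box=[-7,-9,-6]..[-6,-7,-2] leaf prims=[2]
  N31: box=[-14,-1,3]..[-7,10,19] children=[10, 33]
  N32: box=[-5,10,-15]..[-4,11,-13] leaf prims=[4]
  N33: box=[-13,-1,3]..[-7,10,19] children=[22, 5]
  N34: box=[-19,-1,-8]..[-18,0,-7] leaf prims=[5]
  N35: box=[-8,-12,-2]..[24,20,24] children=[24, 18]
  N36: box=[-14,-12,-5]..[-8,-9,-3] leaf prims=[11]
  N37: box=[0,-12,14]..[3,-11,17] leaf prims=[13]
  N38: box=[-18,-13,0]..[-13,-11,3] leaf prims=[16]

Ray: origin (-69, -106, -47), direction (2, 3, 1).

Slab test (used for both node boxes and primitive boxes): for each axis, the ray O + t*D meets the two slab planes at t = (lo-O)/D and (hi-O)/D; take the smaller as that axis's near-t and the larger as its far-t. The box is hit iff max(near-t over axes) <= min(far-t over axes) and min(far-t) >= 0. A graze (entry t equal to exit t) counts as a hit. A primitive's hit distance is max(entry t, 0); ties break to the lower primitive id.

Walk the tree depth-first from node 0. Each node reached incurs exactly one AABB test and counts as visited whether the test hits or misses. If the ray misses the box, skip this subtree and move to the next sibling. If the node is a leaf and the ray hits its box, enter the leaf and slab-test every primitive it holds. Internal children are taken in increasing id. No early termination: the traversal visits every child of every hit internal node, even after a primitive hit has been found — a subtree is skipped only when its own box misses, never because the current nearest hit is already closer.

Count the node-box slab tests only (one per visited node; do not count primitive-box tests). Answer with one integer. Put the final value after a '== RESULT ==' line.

Walk:
N0 x:[25,93/2] y:[89/3,127/3] z:[28,71] -> hit [89/3,127/3], descend [12, 23]
  N12 x:[61/2,93/2] y:[31,127/3] z:[28,71] -> hit [31,127/3], descend [11, 35]
    N11 x:[32,44] y:[31,127/3] z:[28,43] -> hit [32,127/3], descend [4, 9]
      N4 x:[71/2,42] y:[31,33] z:[28,42] -> miss, prune
      N9 x:[32,44] y:[33,127/3] z:[32,43] -> hit [33,127/3], descend [15, 29]
        N15 x:[71/2,75/2] y:[33,35] z:[42,43] -> miss, prune
        N29 x:[32,44] y:[116/3,127/3] z:[32,43] -> hit [116/3,127/3], descend [2, 32]
          N2 x:[41,44] y:[41,127/3] z:[42,43] -> hit [42,127/3] leaf, test {P8@t=42}
          N32 x:[32,65/2] y:[116/3,39] z:[32,34] -> miss, prune
    N35 x:[61/2,93/2] y:[94/3,42] z:[45,71] -> miss, prune
  N23 x:[25,63/2] y:[89/3,116/3] z:[30,66] -> hit [30,63/2], descend [1, 13]
    N1 x:[25,63/2] y:[94/3,107/3] z:[30,45] -> hit [94/3,63/2], descend [8, 16]
      N8 x:[25,63/2] y:[94/3,106/3] z:[39,45] -> miss, prune
      N16 x:[51/2,28] y:[104/3,107/3] z:[30,39] -> miss, prune
    N13 x:[51/2,31] y:[89/3,116/3] z:[43,66] -> miss, prune

Visited [0, 12, 11, 4, 9, 15, 29, 2, 32, 35, 23, 1, 8, 16, 13]. Tests: 15 box, 1 leaf. Nearest: P8.

== RESULT ==
15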